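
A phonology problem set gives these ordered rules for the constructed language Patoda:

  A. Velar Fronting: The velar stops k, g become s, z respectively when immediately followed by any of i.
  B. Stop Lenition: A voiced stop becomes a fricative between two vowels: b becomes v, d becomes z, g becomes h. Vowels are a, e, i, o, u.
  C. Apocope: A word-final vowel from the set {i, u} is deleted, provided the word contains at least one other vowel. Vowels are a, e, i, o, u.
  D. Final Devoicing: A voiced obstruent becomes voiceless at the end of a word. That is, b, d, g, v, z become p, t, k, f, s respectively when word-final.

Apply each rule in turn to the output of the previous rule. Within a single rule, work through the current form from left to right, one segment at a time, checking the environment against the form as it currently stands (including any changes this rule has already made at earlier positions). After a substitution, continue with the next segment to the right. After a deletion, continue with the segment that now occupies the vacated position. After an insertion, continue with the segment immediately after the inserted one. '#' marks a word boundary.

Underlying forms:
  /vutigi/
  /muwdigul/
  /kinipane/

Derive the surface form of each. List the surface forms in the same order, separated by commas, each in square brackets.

/vutigi/:
  A Velar Fronting: [vutigi] → [vutizi]
  B Stop Lenition: no change — [vutizi]
  C Apocope: [vutizi] → [vutiz]
  D Final Devoicing: [vutiz] → [vutis]
/muwdigul/:
  A Velar Fronting: no change — [muwdigul]
  B Stop Lenition: [muwdigul] → [muwdihul]
  C Apocope: no change — [muwdihul]
  D Final Devoicing: no change — [muwdihul]
/kinipane/:
  A Velar Fronting: [kinipane] → [sinipane]
  B Stop Lenition: no change — [sinipane]
  C Apocope: no change — [sinipane]
  D Final Devoicing: no change — [sinipane]

[vutis], [muwdihul], [sinipane]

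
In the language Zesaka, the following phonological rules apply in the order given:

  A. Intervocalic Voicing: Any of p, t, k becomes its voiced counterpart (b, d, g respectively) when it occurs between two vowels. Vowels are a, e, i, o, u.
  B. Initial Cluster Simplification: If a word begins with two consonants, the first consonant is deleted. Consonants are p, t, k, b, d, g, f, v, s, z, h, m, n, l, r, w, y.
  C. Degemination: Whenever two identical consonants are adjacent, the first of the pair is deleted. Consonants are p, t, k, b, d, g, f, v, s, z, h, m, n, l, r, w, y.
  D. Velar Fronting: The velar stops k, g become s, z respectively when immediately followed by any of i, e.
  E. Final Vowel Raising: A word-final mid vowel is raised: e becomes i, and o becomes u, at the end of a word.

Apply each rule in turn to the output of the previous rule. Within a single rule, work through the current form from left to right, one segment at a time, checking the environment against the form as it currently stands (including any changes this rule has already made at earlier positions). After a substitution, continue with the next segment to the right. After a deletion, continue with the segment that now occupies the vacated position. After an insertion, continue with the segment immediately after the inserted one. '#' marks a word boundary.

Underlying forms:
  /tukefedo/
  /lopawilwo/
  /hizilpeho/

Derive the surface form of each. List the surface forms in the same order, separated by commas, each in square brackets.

/tukefedo/:
  A Intervocalic Voicing: [tukefedo] → [tugefedo]
  B Initial Cluster Simplification: no change — [tugefedo]
  C Degemination: no change — [tugefedo]
  D Velar Fronting: [tugefedo] → [tuzefedo]
  E Final Vowel Raising: [tuzefedo] → [tuzefedu]
/lopawilwo/:
  A Intervocalic Voicing: [lopawilwo] → [lobawilwo]
  B Initial Cluster Simplification: no change — [lobawilwo]
  C Degemination: no change — [lobawilwo]
  D Velar Fronting: no change — [lobawilwo]
  E Final Vowel Raising: [lobawilwo] → [lobawilwu]
/hizilpeho/:
  A Intervocalic Voicing: no change — [hizilpeho]
  B Initial Cluster Simplification: no change — [hizilpeho]
  C Degemination: no change — [hizilpeho]
  D Velar Fronting: no change — [hizilpeho]
  E Final Vowel Raising: [hizilpeho] → [hizilpehu]

[tuzefedu], [lobawilwu], [hizilpehu]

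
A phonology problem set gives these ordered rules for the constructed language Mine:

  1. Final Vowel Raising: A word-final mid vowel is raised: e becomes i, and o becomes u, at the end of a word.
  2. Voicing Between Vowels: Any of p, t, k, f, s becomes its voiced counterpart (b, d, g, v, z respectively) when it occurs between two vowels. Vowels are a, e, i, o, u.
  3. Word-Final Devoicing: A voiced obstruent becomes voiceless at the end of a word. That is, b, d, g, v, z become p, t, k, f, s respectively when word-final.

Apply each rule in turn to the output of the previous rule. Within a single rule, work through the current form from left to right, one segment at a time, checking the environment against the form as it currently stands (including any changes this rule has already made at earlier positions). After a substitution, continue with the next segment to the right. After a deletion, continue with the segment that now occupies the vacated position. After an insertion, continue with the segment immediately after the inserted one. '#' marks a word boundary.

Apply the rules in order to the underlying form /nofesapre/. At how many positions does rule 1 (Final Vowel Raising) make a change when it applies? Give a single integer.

1

1 Final Vowel Raising: [nofesapre] → [nofesapri]
2 Voicing Between Vowels: [nofesapri] → [novezapri]
3 Word-Final Devoicing: no change — [novezapri]
Rule 1 changed 1 position(s).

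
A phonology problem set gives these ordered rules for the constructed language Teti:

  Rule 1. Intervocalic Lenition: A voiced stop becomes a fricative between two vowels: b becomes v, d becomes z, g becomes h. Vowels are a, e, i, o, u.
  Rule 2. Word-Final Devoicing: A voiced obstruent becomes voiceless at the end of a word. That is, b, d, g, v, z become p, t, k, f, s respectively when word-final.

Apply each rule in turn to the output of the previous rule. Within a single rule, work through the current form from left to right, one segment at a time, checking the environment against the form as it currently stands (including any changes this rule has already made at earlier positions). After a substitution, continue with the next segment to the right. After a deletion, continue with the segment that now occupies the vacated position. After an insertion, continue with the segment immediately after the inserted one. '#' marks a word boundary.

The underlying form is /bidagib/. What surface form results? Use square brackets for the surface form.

[bizahip]

Rule 1 Intervocalic Lenition: [bidagib] → [bizahib]
Rule 2 Word-Final Devoicing: [bizahib] → [bizahip]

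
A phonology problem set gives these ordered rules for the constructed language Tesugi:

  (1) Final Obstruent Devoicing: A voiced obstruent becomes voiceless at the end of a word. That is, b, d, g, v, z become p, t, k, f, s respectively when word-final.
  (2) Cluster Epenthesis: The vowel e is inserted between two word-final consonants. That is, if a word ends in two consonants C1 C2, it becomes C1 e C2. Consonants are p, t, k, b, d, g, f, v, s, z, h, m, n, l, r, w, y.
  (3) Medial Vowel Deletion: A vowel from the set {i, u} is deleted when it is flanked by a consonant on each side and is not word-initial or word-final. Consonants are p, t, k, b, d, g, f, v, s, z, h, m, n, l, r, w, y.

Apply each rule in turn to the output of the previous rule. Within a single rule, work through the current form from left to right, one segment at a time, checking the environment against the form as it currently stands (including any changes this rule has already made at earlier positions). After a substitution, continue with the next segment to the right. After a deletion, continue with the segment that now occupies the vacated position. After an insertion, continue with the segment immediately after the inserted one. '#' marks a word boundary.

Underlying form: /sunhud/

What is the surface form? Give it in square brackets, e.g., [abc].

[snht]

(1) Final Obstruent Devoicing: [sunhud] → [sunhut]
(2) Cluster Epenthesis: no change — [sunhut]
(3) Medial Vowel Deletion: [sunhut] → [snht]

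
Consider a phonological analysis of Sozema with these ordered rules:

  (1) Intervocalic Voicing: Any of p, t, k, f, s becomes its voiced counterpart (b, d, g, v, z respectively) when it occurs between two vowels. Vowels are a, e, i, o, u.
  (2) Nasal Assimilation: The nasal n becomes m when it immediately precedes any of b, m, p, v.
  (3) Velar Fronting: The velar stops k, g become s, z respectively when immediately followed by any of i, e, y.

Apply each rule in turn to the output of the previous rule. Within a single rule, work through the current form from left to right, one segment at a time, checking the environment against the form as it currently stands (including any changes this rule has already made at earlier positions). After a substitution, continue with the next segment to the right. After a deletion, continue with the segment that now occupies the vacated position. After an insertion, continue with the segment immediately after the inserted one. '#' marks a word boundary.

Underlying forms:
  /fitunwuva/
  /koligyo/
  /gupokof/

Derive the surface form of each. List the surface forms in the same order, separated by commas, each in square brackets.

/fitunwuva/:
  (1) Intervocalic Voicing: [fitunwuva] → [fidunwuva]
  (2) Nasal Assimilation: no change — [fidunwuva]
  (3) Velar Fronting: no change — [fidunwuva]
/koligyo/:
  (1) Intervocalic Voicing: no change — [koligyo]
  (2) Nasal Assimilation: no change — [koligyo]
  (3) Velar Fronting: [koligyo] → [kolizyo]
/gupokof/:
  (1) Intervocalic Voicing: [gupokof] → [gubogof]
  (2) Nasal Assimilation: no change — [gubogof]
  (3) Velar Fronting: no change — [gubogof]

[fidunwuva], [kolizyo], [gubogof]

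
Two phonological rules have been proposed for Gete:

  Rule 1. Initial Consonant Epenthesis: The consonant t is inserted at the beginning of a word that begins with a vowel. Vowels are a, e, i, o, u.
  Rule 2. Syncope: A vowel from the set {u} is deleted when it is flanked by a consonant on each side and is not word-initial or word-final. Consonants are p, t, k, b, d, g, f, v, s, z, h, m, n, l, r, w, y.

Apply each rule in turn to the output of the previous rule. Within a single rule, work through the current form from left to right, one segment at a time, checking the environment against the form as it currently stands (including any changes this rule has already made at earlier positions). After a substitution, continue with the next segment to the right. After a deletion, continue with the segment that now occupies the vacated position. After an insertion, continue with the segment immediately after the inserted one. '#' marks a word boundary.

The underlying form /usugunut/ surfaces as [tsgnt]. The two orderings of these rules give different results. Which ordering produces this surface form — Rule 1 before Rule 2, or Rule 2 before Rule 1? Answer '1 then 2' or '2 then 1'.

1 then 2

Order 1 then 2:
  1 Initial Consonant Epenthesis: [usugunut] → [tusugunut]
  2 Syncope: [tusugunut] → [tsgnt]
  result: [tsgnt]
Order 2 then 1:
  2 Syncope: [usugunut] → [usgnt]
  1 Initial Consonant Epenthesis: [usgnt] → [tusgnt]
  result: [tusgnt]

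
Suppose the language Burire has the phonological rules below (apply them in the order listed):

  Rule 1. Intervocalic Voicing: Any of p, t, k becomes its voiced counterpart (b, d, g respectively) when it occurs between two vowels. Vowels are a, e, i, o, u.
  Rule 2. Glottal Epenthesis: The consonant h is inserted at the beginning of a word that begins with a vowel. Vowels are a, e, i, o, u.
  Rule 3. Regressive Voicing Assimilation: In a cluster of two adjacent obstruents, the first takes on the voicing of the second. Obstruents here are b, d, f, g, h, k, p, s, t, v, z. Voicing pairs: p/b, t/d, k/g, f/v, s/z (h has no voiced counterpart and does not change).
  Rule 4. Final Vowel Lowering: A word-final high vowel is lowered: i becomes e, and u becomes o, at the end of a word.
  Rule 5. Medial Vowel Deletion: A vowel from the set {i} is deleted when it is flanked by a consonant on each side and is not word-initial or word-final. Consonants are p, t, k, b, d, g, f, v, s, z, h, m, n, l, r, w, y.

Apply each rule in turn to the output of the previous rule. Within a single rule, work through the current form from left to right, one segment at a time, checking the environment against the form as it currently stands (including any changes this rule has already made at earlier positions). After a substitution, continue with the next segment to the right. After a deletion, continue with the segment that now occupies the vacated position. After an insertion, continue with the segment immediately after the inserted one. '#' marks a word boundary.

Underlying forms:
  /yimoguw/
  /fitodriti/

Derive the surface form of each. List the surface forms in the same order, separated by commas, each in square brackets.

/yimoguw/:
  Rule 1 Intervocalic Voicing: no change — [yimoguw]
  Rule 2 Glottal Epenthesis: no change — [yimoguw]
  Rule 3 Regressive Voicing Assimilation: no change — [yimoguw]
  Rule 4 Final Vowel Lowering: no change — [yimoguw]
  Rule 5 Medial Vowel Deletion: [yimoguw] → [ymoguw]
/fitodriti/:
  Rule 1 Intervocalic Voicing: [fitodriti] → [fidodridi]
  Rule 2 Glottal Epenthesis: no change — [fidodridi]
  Rule 3 Regressive Voicing Assimilation: no change — [fidodridi]
  Rule 4 Final Vowel Lowering: [fidodridi] → [fidodride]
  Rule 5 Medial Vowel Deletion: [fidodride] → [fdodrde]

[ymoguw], [fdodrde]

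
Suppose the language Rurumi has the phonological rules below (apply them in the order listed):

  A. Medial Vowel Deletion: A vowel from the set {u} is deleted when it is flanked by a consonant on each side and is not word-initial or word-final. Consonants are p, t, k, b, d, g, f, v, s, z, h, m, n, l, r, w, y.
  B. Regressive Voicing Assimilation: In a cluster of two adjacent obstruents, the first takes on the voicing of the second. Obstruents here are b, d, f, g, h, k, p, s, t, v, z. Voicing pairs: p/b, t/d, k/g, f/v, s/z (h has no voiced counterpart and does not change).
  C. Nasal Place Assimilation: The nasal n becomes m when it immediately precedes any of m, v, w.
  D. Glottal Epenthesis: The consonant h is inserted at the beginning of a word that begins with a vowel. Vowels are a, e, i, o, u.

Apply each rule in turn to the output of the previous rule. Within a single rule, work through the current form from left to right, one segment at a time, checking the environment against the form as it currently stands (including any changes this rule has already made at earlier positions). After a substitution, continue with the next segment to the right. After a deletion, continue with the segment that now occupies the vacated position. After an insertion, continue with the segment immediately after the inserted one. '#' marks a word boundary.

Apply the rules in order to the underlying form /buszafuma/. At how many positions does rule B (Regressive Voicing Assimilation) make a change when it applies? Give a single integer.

2

A Medial Vowel Deletion: [buszafuma] → [bszafma]
B Regressive Voicing Assimilation: [bszafma] → [pzzafma]
C Nasal Place Assimilation: no change — [pzzafma]
D Glottal Epenthesis: no change — [pzzafma]
Rule B changed 2 position(s).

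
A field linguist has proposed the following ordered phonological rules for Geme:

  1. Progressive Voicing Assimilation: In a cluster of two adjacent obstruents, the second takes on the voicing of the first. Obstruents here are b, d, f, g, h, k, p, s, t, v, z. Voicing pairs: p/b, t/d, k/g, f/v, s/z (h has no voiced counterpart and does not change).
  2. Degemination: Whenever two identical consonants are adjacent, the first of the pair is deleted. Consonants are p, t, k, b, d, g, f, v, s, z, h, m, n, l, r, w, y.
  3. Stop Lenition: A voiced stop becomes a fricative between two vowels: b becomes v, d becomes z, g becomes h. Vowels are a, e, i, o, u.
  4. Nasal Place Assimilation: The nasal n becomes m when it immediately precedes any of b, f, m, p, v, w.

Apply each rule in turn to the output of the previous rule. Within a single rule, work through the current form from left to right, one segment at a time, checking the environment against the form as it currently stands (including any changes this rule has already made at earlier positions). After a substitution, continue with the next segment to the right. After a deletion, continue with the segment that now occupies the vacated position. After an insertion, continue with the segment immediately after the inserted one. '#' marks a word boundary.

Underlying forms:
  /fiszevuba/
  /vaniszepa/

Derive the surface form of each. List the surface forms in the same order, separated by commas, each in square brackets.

/fiszevuba/:
  1 Progressive Voicing Assimilation: [fiszevuba] → [fissevuba]
  2 Degemination: [fissevuba] → [fisevuba]
  3 Stop Lenition: [fisevuba] → [fisevuva]
  4 Nasal Place Assimilation: no change — [fisevuva]
/vaniszepa/:
  1 Progressive Voicing Assimilation: [vaniszepa] → [vanissepa]
  2 Degemination: [vanissepa] → [vanisepa]
  3 Stop Lenition: no change — [vanisepa]
  4 Nasal Place Assimilation: no change — [vanisepa]

[fisevuva], [vanisepa]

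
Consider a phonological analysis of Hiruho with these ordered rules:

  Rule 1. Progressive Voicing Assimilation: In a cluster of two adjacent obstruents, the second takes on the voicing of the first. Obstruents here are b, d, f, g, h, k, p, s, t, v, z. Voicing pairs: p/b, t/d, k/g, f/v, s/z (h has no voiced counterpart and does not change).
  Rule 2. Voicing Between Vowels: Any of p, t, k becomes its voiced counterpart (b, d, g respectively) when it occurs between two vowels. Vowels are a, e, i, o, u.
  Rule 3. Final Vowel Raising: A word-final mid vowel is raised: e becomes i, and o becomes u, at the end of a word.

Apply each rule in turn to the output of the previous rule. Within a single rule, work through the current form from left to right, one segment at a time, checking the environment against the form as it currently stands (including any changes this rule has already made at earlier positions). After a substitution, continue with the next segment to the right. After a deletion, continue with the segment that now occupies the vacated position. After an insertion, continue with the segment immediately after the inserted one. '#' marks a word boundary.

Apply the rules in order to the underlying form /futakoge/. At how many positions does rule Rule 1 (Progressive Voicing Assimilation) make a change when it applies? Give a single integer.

0

Rule 1 Progressive Voicing Assimilation: no change — [futakoge]
Rule 2 Voicing Between Vowels: [futakoge] → [fudagoge]
Rule 3 Final Vowel Raising: [fudagoge] → [fudagogi]
Rule Rule 1 changed 0 position(s).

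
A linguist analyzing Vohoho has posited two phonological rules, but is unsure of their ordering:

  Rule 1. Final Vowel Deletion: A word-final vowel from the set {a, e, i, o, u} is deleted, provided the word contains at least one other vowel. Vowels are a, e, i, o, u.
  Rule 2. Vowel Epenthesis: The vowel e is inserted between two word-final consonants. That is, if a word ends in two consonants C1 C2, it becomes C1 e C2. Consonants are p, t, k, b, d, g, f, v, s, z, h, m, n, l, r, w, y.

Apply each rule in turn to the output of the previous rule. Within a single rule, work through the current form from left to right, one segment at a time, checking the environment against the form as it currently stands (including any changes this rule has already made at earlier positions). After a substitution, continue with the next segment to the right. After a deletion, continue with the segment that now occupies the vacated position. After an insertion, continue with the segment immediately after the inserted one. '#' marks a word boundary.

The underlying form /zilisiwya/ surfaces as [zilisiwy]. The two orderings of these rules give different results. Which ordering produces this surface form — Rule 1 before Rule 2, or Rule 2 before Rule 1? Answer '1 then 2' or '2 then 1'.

2 then 1

Order 1 then 2:
  1 Final Vowel Deletion: [zilisiwya] → [zilisiwy]
  2 Vowel Epenthesis: [zilisiwy] → [zilisiwey]
  result: [zilisiwey]
Order 2 then 1:
  2 Vowel Epenthesis: no change — [zilisiwya]
  1 Final Vowel Deletion: [zilisiwya] → [zilisiwy]
  result: [zilisiwy]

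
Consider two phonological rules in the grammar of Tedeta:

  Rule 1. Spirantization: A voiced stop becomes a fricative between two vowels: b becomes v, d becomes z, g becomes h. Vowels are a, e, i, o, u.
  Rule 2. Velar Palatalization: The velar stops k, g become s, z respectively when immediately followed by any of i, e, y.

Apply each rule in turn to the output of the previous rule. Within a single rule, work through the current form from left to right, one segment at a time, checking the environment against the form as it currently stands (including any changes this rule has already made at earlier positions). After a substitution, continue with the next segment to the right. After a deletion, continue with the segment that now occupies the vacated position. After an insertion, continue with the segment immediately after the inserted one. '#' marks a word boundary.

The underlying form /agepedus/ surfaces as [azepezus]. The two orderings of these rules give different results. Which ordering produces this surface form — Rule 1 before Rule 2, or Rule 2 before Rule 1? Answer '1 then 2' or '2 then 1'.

Order 1 then 2:
  1 Spirantization: [agepedus] → [ahepezus]
  2 Velar Palatalization: no change — [ahepezus]
  result: [ahepezus]
Order 2 then 1:
  2 Velar Palatalization: [agepedus] → [azepedus]
  1 Spirantization: [azepedus] → [azepezus]
  result: [azepezus]

2 then 1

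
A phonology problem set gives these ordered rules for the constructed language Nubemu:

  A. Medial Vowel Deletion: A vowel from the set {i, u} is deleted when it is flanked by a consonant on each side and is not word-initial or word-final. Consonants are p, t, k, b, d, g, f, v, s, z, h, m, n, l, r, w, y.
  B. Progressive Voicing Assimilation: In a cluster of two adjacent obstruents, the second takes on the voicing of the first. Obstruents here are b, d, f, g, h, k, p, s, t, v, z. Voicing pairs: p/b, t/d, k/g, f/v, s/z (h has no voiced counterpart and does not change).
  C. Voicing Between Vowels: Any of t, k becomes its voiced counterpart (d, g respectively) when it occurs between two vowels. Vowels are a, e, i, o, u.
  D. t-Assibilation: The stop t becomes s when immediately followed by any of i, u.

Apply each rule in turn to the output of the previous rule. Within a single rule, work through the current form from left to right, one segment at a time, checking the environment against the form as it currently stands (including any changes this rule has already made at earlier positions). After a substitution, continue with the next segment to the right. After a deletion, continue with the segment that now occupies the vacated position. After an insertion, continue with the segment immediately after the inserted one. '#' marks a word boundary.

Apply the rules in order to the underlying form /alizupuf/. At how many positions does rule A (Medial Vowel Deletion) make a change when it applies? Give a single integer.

A Medial Vowel Deletion: [alizupuf] → [alzpf]
B Progressive Voicing Assimilation: [alzpf] → [alzbv]
C Voicing Between Vowels: no change — [alzbv]
D t-Assibilation: no change — [alzbv]
Rule A changed 3 position(s).

3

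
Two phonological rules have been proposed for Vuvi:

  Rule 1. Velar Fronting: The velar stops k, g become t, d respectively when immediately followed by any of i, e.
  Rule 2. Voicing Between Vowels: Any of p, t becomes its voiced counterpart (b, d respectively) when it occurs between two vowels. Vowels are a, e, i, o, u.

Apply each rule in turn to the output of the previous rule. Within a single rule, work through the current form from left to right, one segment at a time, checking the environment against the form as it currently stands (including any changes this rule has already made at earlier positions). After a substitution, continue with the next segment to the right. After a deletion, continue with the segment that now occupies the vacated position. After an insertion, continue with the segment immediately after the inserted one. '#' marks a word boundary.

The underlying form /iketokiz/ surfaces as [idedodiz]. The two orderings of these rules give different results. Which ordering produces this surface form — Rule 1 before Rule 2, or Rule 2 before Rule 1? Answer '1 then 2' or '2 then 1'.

Order 1 then 2:
  1 Velar Fronting: [iketokiz] → [itetotiz]
  2 Voicing Between Vowels: [itetotiz] → [idedodiz]
  result: [idedodiz]
Order 2 then 1:
  2 Voicing Between Vowels: [iketokiz] → [ikedokiz]
  1 Velar Fronting: [ikedokiz] → [itedotiz]
  result: [itedotiz]

1 then 2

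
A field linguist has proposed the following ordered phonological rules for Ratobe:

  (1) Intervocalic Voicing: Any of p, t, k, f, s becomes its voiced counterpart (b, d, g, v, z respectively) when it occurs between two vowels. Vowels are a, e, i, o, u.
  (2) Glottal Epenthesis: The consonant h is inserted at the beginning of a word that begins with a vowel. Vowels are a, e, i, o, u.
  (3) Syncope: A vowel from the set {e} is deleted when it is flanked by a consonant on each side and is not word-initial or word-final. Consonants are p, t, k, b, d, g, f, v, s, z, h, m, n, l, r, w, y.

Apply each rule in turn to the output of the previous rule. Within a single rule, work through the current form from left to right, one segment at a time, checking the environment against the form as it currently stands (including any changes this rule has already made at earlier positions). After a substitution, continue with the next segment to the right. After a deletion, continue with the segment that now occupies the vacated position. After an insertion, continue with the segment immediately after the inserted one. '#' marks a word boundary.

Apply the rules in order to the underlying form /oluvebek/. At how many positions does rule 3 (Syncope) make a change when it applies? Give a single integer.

2

(1) Intervocalic Voicing: no change — [oluvebek]
(2) Glottal Epenthesis: [oluvebek] → [holuvebek]
(3) Syncope: [holuvebek] → [holuvbk]
Rule 3 changed 2 position(s).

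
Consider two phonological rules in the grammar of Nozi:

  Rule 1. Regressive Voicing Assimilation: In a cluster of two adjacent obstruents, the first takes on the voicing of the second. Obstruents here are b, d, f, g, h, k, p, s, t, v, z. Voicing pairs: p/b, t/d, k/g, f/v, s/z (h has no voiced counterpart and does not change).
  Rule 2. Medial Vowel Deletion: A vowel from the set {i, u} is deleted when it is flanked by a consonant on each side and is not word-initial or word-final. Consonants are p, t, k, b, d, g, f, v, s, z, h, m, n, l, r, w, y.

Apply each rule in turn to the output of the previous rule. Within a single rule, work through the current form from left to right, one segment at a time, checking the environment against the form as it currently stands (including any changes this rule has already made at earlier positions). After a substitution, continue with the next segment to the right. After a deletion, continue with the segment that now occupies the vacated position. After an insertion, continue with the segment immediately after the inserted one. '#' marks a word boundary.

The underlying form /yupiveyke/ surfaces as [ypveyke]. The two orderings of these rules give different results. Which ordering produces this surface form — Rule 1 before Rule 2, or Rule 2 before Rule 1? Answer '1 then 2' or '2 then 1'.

1 then 2

Order 1 then 2:
  1 Regressive Voicing Assimilation: no change — [yupiveyke]
  2 Medial Vowel Deletion: [yupiveyke] → [ypveyke]
  result: [ypveyke]
Order 2 then 1:
  2 Medial Vowel Deletion: [yupiveyke] → [ypveyke]
  1 Regressive Voicing Assimilation: [ypveyke] → [ybveyke]
  result: [ybveyke]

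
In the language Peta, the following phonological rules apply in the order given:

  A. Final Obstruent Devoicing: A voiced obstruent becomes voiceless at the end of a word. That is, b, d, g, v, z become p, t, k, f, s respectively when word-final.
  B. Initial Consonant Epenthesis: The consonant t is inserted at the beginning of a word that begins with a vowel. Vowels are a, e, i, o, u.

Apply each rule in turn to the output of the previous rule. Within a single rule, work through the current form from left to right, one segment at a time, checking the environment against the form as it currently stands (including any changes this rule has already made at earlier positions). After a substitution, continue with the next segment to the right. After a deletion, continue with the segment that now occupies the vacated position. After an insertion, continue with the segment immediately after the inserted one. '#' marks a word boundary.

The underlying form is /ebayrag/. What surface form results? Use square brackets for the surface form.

[tebayrak]

A Final Obstruent Devoicing: [ebayrag] → [ebayrak]
B Initial Consonant Epenthesis: [ebayrak] → [tebayrak]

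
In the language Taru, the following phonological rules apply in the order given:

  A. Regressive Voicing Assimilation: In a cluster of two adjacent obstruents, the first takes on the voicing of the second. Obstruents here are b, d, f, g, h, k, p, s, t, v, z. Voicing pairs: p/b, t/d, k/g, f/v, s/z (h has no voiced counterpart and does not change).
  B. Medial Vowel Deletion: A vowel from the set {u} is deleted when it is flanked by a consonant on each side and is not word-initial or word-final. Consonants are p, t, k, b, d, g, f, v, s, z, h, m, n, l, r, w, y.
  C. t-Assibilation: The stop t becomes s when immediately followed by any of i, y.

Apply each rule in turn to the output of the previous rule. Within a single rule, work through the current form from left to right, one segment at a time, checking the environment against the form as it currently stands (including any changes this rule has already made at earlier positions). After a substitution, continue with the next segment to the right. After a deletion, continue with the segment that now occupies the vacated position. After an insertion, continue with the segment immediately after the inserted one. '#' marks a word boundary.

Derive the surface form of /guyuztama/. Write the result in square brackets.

A Regressive Voicing Assimilation: [guyuztama] → [guyustama]
B Medial Vowel Deletion: [guyustama] → [gystama]
C t-Assibilation: no change — [gystama]

[gystama]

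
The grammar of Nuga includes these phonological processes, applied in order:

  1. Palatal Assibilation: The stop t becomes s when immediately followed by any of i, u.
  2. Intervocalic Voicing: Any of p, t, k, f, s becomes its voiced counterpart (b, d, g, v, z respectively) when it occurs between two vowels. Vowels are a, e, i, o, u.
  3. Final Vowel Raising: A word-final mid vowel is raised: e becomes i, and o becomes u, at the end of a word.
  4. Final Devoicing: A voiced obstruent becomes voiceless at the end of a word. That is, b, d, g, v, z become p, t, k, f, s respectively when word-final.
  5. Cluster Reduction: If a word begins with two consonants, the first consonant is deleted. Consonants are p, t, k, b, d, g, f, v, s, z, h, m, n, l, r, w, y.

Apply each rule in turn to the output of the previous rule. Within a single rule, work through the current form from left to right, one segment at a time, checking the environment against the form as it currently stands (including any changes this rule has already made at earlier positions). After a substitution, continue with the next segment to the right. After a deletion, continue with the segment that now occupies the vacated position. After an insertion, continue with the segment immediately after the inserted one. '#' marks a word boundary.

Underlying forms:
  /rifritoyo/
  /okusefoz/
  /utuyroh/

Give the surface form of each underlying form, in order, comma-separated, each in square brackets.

/rifritoyo/:
  1 Palatal Assibilation: no change — [rifritoyo]
  2 Intervocalic Voicing: [rifritoyo] → [rifridoyo]
  3 Final Vowel Raising: [rifridoyo] → [rifridoyu]
  4 Final Devoicing: no change — [rifridoyu]
  5 Cluster Reduction: no change — [rifridoyu]
/okusefoz/:
  1 Palatal Assibilation: no change — [okusefoz]
  2 Intervocalic Voicing: [okusefoz] → [oguzevoz]
  3 Final Vowel Raising: no change — [oguzevoz]
  4 Final Devoicing: [oguzevoz] → [oguzevos]
  5 Cluster Reduction: no change — [oguzevos]
/utuyroh/:
  1 Palatal Assibilation: [utuyroh] → [usuyroh]
  2 Intervocalic Voicing: [usuyroh] → [uzuyroh]
  3 Final Vowel Raising: no change — [uzuyroh]
  4 Final Devoicing: no change — [uzuyroh]
  5 Cluster Reduction: no change — [uzuyroh]

[rifridoyu], [oguzevos], [uzuyroh]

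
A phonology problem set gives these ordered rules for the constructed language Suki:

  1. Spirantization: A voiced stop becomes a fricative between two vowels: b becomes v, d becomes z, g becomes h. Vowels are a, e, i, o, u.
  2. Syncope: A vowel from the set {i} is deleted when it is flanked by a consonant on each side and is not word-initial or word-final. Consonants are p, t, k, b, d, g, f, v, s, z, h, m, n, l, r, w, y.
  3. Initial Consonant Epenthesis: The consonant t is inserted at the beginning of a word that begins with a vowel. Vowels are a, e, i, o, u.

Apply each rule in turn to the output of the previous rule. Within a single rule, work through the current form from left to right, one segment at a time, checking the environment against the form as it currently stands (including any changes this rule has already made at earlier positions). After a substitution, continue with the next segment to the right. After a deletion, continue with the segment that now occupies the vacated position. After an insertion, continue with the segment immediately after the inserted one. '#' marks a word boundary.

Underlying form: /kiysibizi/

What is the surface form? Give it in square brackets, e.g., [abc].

[kysvzi]

1 Spirantization: [kiysibizi] → [kiysivizi]
2 Syncope: [kiysivizi] → [kysvzi]
3 Initial Consonant Epenthesis: no change — [kysvzi]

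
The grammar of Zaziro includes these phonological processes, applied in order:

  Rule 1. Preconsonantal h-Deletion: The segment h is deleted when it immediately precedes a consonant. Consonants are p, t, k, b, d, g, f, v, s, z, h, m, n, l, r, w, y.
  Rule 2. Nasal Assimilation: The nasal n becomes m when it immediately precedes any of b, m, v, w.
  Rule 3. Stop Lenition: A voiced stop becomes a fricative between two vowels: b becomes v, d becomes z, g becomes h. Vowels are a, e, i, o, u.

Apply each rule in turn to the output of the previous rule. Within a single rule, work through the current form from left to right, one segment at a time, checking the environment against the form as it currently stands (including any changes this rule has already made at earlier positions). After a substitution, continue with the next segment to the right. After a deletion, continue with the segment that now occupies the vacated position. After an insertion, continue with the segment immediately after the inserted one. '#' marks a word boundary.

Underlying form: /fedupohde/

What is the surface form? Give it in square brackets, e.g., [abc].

[fezupoze]

Rule 1 Preconsonantal h-Deletion: [fedupohde] → [fedupode]
Rule 2 Nasal Assimilation: no change — [fedupode]
Rule 3 Stop Lenition: [fedupode] → [fezupoze]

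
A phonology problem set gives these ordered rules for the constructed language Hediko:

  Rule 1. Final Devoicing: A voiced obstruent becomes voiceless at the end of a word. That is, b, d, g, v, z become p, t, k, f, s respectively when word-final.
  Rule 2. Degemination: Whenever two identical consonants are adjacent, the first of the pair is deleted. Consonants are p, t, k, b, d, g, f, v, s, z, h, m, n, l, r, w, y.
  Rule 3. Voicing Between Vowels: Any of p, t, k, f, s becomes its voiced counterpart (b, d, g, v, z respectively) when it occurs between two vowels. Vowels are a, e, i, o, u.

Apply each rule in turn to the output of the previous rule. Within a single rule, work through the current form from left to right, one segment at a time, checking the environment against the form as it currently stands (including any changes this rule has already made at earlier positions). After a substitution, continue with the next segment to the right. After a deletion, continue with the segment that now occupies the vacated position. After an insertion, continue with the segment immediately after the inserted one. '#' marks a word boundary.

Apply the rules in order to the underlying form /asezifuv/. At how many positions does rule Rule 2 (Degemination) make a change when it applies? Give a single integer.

0

Rule 1 Final Devoicing: [asezifuv] → [asezifuf]
Rule 2 Degemination: no change — [asezifuf]
Rule 3 Voicing Between Vowels: [asezifuf] → [azezivuf]
Rule Rule 2 changed 0 position(s).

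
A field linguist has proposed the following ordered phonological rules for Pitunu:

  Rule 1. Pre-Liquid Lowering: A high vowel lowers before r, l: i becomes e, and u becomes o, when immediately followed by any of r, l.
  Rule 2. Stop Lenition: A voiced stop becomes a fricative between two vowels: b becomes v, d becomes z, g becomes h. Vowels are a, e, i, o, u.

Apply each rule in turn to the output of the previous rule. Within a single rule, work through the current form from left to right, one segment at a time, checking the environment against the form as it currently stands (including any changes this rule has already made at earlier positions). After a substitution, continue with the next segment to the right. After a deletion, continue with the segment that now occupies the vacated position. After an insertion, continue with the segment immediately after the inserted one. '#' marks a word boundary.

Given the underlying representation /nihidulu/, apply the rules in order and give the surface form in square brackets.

[nihizolu]

Rule 1 Pre-Liquid Lowering: [nihidulu] → [nihidolu]
Rule 2 Stop Lenition: [nihidolu] → [nihizolu]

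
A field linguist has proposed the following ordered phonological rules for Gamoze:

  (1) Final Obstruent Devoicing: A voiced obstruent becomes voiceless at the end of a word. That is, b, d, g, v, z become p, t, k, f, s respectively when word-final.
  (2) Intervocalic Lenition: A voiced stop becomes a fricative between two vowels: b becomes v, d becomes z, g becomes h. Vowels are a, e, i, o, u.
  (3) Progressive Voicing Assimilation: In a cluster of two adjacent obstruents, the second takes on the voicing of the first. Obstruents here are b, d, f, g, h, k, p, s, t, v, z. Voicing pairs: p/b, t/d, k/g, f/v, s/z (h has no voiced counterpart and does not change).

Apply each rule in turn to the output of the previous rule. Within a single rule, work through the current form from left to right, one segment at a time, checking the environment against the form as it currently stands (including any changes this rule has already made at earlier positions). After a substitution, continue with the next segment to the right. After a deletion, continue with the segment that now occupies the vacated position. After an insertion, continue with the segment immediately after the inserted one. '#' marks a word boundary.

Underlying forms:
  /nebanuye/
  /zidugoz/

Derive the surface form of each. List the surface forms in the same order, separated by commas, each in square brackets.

/nebanuye/:
  (1) Final Obstruent Devoicing: no change — [nebanuye]
  (2) Intervocalic Lenition: [nebanuye] → [nevanuye]
  (3) Progressive Voicing Assimilation: no change — [nevanuye]
/zidugoz/:
  (1) Final Obstruent Devoicing: [zidugoz] → [zidugos]
  (2) Intervocalic Lenition: [zidugos] → [zizuhos]
  (3) Progressive Voicing Assimilation: no change — [zizuhos]

[nevanuye], [zizuhos]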